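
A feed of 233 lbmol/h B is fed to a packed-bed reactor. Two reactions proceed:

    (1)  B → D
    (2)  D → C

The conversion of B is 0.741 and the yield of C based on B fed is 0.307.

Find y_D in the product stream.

Conversion of B: B consumed = 1ξ₁ = 0.741 × 233 → ξ₁ = 172.7 lbmol/h.
Yield of C: 1ξ₂ / 233 = 0.307 → ξ₂ = 71.53 lbmol/h.
Outlet amounts (n = n₀ + Σ ν·ξ):
  B: 233 − 1(172.7) = 60.35
  D: 0 + 1(172.7) − 1(71.53) = 101.1
  C: 0 + 1(71.53) = 71.53
Total out = 233 lbmol/h; y_D = 101.1 / 233 = 0.434.

0.434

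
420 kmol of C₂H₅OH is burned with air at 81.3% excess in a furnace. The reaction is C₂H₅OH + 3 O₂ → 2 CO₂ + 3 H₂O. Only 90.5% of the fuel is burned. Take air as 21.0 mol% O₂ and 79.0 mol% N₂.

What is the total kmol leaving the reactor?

11700 kmol

Stoichiometric O₂ = 3 × 420 = 1260 kmol; O₂ fed = 1260 × 1.813 = 2284 kmol.
N₂ fed = 2284 × 79/21 = 8594 kmol.
Fuel reacted = 0.905 × 420 → ξ = 380.1 kmol.
Outlet (n = n₀ + ν ξ):
  C₂H₅OH: 420 − 1(380.1) = 39.9
  O₂: 2284 − 3(380.1) = 1144
  N₂: 8594 (inert)
  CO₂: 0 + 2(380.1) = 760.2
  H₂O: 0 + 3(380.1) = 1140
Total out = 39.9 + 1144 + 8594 + 760.2 + 1140 = 11680 kmol.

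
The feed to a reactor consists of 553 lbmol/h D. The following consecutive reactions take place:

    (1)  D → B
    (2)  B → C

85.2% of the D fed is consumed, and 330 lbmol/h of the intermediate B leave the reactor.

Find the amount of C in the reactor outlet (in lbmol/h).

Conversion of D: D consumed = 1ξ₁ = 0.852 × 553 → ξ₁ = 471.2 lbmol/h.
B balance: n_B = 0 + 1ξ₁ − 1ξ₂ = 330 → ξ₂ = (1·471.2 − 330)/1 = 141.2 lbmol/h.
Outlet amounts (n = n₀ + Σ ν·ξ):
  D: 553 − 1(471.2) = 81.84
  B: 0 + 1(471.2) − 1(141.2) = 330
  C: 0 + 1(141.2) = 141.2

141 lbmol/h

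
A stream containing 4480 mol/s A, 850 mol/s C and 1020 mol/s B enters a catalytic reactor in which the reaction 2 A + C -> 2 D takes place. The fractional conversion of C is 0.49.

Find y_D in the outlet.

0.14

C reacted = 0.49 × 850 = 416.5 mol/s; ν_C = −1, so ξ = 416.5/1 = 416.5 mol/s.
Outlet amounts (n = n₀ + ν ξ):
  A: 4480 − 2(416.5) = 3647
  C: 850 − 1(416.5) = 433.5
  D: 0 + 2(416.5) = 833
  B: 1020 (inert)
Total out = 5934 mol/s; y_D = 833 / 5934 = 0.1404.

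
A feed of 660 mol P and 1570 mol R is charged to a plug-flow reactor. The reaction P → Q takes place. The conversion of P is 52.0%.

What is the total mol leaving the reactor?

P reacted = 0.52 × 660 = 343.2 mol; ν_P = −1, so ξ = 343.2/1 = 343.2 mol.
Outlet amounts (n = n₀ + ν ξ):
  P: 660 − 1(343.2) = 316.8
  Q: 0 + 1(343.2) = 343.2
  R: 1570 (inert)
Total out = 316.8 + 343.2 + 1570 = 2230 mol.

2230 mol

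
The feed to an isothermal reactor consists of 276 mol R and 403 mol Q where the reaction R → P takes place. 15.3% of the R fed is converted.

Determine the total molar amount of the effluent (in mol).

R reacted = 0.153 × 276 = 42.23 mol; ν_R = −1, so ξ = 42.23/1 = 42.23 mol.
Outlet amounts (n = n₀ + ν ξ):
  R: 276 − 1(42.23) = 233.8
  P: 0 + 1(42.23) = 42.23
  Q: 403 (inert)
Total out = 233.8 + 42.23 + 403 = 679 mol.

679 mol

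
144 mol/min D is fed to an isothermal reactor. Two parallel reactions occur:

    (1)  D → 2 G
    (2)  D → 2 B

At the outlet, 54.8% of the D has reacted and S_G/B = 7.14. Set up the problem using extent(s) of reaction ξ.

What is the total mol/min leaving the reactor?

Conversion of D: D consumed = 0.548 × 144 = 78.91 mol/min = 1ξ₁ + 1ξ₂.
Selectivity: 2ξ₁ / (2ξ₂) = 7.14 → ξ₁ = 7.14 ξ₂.
Substitute: (1·7.14 + 1) ξ₂ = 78.91 → ξ₂ = 9.694 mol/min, ξ₁ = 69.22 mol/min.
Outlet amounts (n = n₀ + Σ ν·ξ):
  D: 144 − 1(69.22) − 1(9.694) = 65.09
  G: 0 + 2(69.22) = 138.4
  B: 0 + 2(9.694) = 19.39
Total out = 65.09 + 138.4 + 19.39 = 222.9 mol/min.

223 mol/min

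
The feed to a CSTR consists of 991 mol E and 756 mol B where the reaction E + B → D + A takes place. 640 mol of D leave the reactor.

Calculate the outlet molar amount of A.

For D: n = n₀ + 1ξ → 640 = 0 + 1ξ, giving ξ = 640 mol.
Outlet amounts (n = n₀ + ν ξ):
  E: 991 − 1(640) = 351
  B: 756 − 1(640) = 116
  D: 0 + 1(640) = 640
  A: 0 + 1(640) = 640

640 mol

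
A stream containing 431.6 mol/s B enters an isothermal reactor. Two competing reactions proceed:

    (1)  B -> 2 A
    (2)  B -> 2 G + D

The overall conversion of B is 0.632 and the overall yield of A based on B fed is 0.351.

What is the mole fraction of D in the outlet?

0.219

Yield of A: 2ξ₁ / 431.6 = 0.351 → ξ₁ = 75.75 mol/s.
Conversion of B: 1ξ₁ + 1ξ₂ = 0.632 × 431.6 = 272.8 → ξ₂ = 197 mol/s.
Outlet amounts (n = n₀ + Σ ν·ξ):
  B: 431.6 − 1(75.75) − 1(197) = 158.8
  A: 0 + 2(75.75) = 151.5
  G: 0 + 2(197) = 394.1
  D: 0 + 1(197) = 197
Total out = 901.4 mol/s; y_D = 197 / 901.4 = 0.2186.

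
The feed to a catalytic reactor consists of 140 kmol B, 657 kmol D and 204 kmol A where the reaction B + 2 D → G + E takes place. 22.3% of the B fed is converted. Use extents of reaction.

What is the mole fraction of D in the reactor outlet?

B reacted = 0.223 × 140 = 31.22 kmol; ν_B = −1, so ξ = 31.22/1 = 31.22 kmol.
Outlet amounts (n = n₀ + ν ξ):
  B: 140 − 1(31.22) = 108.8
  D: 657 − 2(31.22) = 594.6
  G: 0 + 1(31.22) = 31.22
  E: 0 + 1(31.22) = 31.22
  A: 204 (inert)
Total out = 969.8 kmol; y_D = 594.6 / 969.8 = 0.6131.

0.613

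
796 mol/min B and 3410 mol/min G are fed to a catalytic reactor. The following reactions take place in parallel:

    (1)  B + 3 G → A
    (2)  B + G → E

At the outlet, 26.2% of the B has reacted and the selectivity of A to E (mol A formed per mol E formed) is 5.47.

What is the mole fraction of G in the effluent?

0.782

Conversion of B: B consumed = 0.262 × 796 = 208.6 mol/min = 1ξ₁ + 1ξ₂.
Selectivity: 1ξ₁ / (1ξ₂) = 5.47 → ξ₁ = 5.47 ξ₂.
Substitute: (1·5.47 + 1) ξ₂ = 208.6 → ξ₂ = 32.23 mol/min, ξ₁ = 176.3 mol/min.
Outlet amounts (n = n₀ + Σ ν·ξ):
  B: 796 − 1(176.3) − 1(32.23) = 587.4
  G: 3410 − 3(176.3) − 1(32.23) = 2849
  A: 0 + 1(176.3) = 176.3
  E: 0 + 1(32.23) = 32.23
Total out = 3645 mol/min; y_G = 2849 / 3645 = 0.7816.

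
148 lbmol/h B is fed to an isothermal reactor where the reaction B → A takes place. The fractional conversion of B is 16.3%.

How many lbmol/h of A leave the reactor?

24.1 lbmol/h

B reacted = 0.163 × 148 = 24.12 lbmol/h; ν_B = −1, so ξ = 24.12/1 = 24.12 lbmol/h.
Outlet amounts (n = n₀ + ν ξ):
  B: 148 − 1(24.12) = 123.9
  A: 0 + 1(24.12) = 24.12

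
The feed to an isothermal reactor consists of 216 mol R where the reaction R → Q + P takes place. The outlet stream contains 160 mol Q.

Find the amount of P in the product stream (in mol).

For Q: n = n₀ + 1ξ → 160 = 0 + 1ξ, giving ξ = 160 mol.
Outlet amounts (n = n₀ + ν ξ):
  R: 216 − 1(160) = 56
  Q: 0 + 1(160) = 160
  P: 0 + 1(160) = 160

160 mol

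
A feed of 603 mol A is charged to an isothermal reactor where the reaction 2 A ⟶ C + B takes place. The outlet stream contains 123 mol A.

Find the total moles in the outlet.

603 mol

For A: n = n₀ − 2ξ → 123 = 603 − 2ξ, giving ξ = 240 mol.
Outlet amounts (n = n₀ + ν ξ):
  A: 603 − 2(240) = 123
  C: 0 + 1(240) = 240
  B: 0 + 1(240) = 240
Total out = 123 + 240 + 240 = 603 mol.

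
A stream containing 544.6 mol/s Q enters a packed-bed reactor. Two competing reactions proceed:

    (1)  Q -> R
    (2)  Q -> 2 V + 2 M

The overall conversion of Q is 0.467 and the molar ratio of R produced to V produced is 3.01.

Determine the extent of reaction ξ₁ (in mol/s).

Conversion of Q: Q consumed = 0.467 × 544.6 = 254.3 mol/s = 1ξ₁ + 1ξ₂.
Selectivity: 1ξ₁ / (2ξ₂) = 3.01 → ξ₁ = 6.02 ξ₂.
Substitute: (1·6.02 + 1) ξ₂ = 254.3 → ξ₂ = 36.23 mol/s, ξ₁ = 218.1 mol/s.
Outlet amounts (n = n₀ + Σ ν·ξ):
  Q: 544.6 − 1(218.1) − 1(36.23) = 290.3
  R: 0 + 1(218.1) = 218.1
  V: 0 + 2(36.23) = 72.46
  M: 0 + 2(36.23) = 72.46

ξ₁ = 218 mol/s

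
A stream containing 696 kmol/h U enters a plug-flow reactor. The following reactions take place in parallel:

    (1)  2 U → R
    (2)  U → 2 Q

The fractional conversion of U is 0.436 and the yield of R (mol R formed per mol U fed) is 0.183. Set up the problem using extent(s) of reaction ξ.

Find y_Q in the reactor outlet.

0.158

Yield of R: 1ξ₁ / 696 = 0.183 → ξ₁ = 127.4 kmol/h.
Conversion of U: 2ξ₁ + 1ξ₂ = 0.436 × 696 = 303.5 → ξ₂ = 48.72 kmol/h.
Outlet amounts (n = n₀ + Σ ν·ξ):
  U: 696 − 2(127.4) − 1(48.72) = 392.5
  R: 0 + 1(127.4) = 127.4
  Q: 0 + 2(48.72) = 97.44
Total out = 617.4 kmol/h; y_Q = 97.44 / 617.4 = 0.1578.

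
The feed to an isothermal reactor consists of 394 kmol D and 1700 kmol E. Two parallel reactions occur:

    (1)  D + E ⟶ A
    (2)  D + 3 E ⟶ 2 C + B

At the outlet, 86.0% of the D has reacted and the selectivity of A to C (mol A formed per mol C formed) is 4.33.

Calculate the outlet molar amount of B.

Conversion of D: D consumed = 0.86 × 394 = 338.8 kmol = 1ξ₁ + 1ξ₂.
Selectivity: 1ξ₁ / (2ξ₂) = 4.33 → ξ₁ = 8.66 ξ₂.
Substitute: (1·8.66 + 1) ξ₂ = 338.8 → ξ₂ = 35.08 kmol, ξ₁ = 303.8 kmol.
Outlet amounts (n = n₀ + Σ ν·ξ):
  D: 394 − 1(303.8) − 1(35.08) = 55.16
  E: 1700 − 1(303.8) − 3(35.08) = 1291
  A: 0 + 1(303.8) = 303.8
  C: 0 + 2(35.08) = 70.15
  B: 0 + 1(35.08) = 35.08

35.1 kmol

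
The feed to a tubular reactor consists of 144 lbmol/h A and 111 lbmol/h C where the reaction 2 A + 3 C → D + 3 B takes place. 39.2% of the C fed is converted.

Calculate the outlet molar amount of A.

C reacted = 0.392 × 111 = 43.51 lbmol/h; ν_C = −3, so ξ = 43.51/3 = 14.5 lbmol/h.
Outlet amounts (n = n₀ + ν ξ):
  A: 144 − 2(14.5) = 115
  C: 111 − 3(14.5) = 67.49
  D: 0 + 1(14.5) = 14.5
  B: 0 + 3(14.5) = 43.51

115 lbmol/h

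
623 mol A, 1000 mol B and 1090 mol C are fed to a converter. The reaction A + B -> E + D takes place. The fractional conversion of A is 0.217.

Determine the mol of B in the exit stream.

865 mol

A reacted = 0.217 × 623 = 135.2 mol; ν_A = −1, so ξ = 135.2/1 = 135.2 mol.
Outlet amounts (n = n₀ + ν ξ):
  A: 623 − 1(135.2) = 487.8
  B: 1000 − 1(135.2) = 864.8
  E: 0 + 1(135.2) = 135.2
  D: 0 + 1(135.2) = 135.2
  C: 1090 (inert)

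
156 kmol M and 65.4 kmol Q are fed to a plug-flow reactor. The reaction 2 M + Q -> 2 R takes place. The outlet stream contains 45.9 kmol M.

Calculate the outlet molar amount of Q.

10.4 kmol

For M: n = n₀ − 2ξ → 45.9 = 156 − 2ξ, giving ξ = 55.05 kmol.
Outlet amounts (n = n₀ + ν ξ):
  M: 156 − 2(55.05) = 45.9
  Q: 65.4 − 1(55.05) = 10.35
  R: 0 + 2(55.05) = 110.1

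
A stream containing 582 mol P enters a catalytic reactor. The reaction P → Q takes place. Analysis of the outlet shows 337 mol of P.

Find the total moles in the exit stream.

For P: n = n₀ − 1ξ → 337 = 582 − 1ξ, giving ξ = 245 mol.
Outlet amounts (n = n₀ + ν ξ):
  P: 582 − 1(245) = 337
  Q: 0 + 1(245) = 245
Total out = 337 + 245 = 582 mol.

582 mol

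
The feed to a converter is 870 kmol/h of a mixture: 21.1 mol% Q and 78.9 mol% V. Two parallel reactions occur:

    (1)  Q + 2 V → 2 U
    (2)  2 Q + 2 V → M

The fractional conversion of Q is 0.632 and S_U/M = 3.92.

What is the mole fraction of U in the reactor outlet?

Conversion of Q: Q consumed = 0.632 × 183.6 = 116 kmol/h = 1ξ₁ + 2ξ₂.
Selectivity: 2ξ₁ / (1ξ₂) = 3.92 → ξ₁ = 1.96 ξ₂.
Substitute: (1·1.96 + 2) ξ₂ = 116 → ξ₂ = 29.3 kmol/h, ξ₁ = 57.42 kmol/h.
Outlet amounts (n = n₀ + Σ ν·ξ):
  Q: 183.6 − 1(57.42) − 2(29.3) = 67.55
  V: 686.4 − 2(57.42) − 2(29.3) = 513
  U: 0 + 2(57.42) = 114.8
  M: 0 + 1(29.3) = 29.3
Total out = 724.7 kmol/h; y_U = 114.8 / 724.7 = 0.1585.

0.158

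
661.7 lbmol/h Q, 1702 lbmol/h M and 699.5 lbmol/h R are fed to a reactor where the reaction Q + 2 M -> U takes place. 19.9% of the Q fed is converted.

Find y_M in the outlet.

Q reacted = 0.199 × 661.7 = 131.7 lbmol/h; ν_Q = −1, so ξ = 131.7/1 = 131.7 lbmol/h.
Outlet amounts (n = n₀ + ν ξ):
  Q: 661.7 − 1(131.7) = 530
  M: 1702 − 2(131.7) = 1439
  U: 0 + 1(131.7) = 131.7
  R: 699.5 (inert)
Total out = 2800 lbmol/h; y_M = 1439 / 2800 = 0.5138.

0.514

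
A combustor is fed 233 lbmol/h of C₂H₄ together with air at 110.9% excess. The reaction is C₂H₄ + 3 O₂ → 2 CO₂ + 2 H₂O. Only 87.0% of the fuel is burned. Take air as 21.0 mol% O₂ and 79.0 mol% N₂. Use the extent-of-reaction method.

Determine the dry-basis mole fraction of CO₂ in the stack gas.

0.0592

Stoichiometric O₂ = 3 × 233 = 699 lbmol/h; O₂ fed = 699 × 2.109 = 1474 lbmol/h.
N₂ fed = 1474 × 79/21 = 5546 lbmol/h.
Fuel reacted = 0.87 × 233 → ξ = 202.7 lbmol/h.
Outlet (n = n₀ + ν ξ):
  C₂H₄: 233 − 1(202.7) = 30.29
  O₂: 1474 − 3(202.7) = 866.1
  N₂: 5546 (inert)
  CO₂: 0 + 2(202.7) = 405.4
  H₂O: 0 + 2(202.7) = 405.4
Dry total = 6848 lbmol/h; y_CO₂ (dry) = 405.4 / 6848 = 0.05921.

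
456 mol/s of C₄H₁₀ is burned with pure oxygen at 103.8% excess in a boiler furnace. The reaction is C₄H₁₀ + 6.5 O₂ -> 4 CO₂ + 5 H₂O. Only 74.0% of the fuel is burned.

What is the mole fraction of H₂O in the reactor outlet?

Stoichiometric O₂ = 6.5 × 456 = 2964 mol/s; O₂ fed = 2964 × 2.038 = 6041 mol/s.
Fuel reacted = 0.74 × 456 → ξ = 337.4 mol/s.
Outlet (n = n₀ + ν ξ):
  C₄H₁₀: 456 − 1(337.4) = 118.6
  O₂: 6041 − 6.5(337.4) = 3847
  CO₂: 0 + 4(337.4) = 1350
  H₂O: 0 + 5(337.4) = 1687
Total out = 7003 mol/s; y_H₂O = 1687 / 7003 = 0.2409.

0.241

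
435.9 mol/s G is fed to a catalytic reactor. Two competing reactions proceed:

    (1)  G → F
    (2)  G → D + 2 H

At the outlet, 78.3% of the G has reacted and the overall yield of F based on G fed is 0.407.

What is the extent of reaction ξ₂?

Yield of F: 1ξ₁ / 435.9 = 0.407 → ξ₁ = 177.4 mol/s.
Conversion of G: 1ξ₁ + 1ξ₂ = 0.783 × 435.9 = 341.3 → ξ₂ = 163.9 mol/s.
Outlet amounts (n = n₀ + Σ ν·ξ):
  G: 435.9 − 1(177.4) − 1(163.9) = 94.59
  F: 0 + 1(177.4) = 177.4
  D: 0 + 1(163.9) = 163.9
  H: 0 + 2(163.9) = 327.8

ξ₂ = 164 mol/s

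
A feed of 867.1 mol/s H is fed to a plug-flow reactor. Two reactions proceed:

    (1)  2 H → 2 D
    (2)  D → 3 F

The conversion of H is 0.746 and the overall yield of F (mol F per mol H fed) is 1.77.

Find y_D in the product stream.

Conversion of H: H consumed = 2ξ₁ = 0.746 × 867.1 → ξ₁ = 323.4 mol/s.
Yield of F: 3ξ₂ / 867.1 = 1.77 → ξ₂ = 511.6 mol/s.
Outlet amounts (n = n₀ + Σ ν·ξ):
  H: 867.1 − 2(323.4) = 220.2
  D: 0 + 2(323.4) − 1(511.6) = 135.3
  F: 0 + 3(511.6) = 1535
Total out = 1890 mol/s; y_D = 135.3 / 1890 = 0.07156.

0.0716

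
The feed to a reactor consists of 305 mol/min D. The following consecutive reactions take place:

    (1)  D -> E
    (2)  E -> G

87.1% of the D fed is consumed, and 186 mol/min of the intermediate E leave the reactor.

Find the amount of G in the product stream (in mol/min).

Conversion of D: D consumed = 1ξ₁ = 0.871 × 305 → ξ₁ = 265.7 mol/min.
E balance: n_E = 0 + 1ξ₁ − 1ξ₂ = 186 → ξ₂ = (1·265.7 − 186)/1 = 79.65 mol/min.
Outlet amounts (n = n₀ + Σ ν·ξ):
  D: 305 − 1(265.7) = 39.35
  E: 0 + 1(265.7) − 1(79.65) = 186
  G: 0 + 1(79.65) = 79.65

79.7 mol/min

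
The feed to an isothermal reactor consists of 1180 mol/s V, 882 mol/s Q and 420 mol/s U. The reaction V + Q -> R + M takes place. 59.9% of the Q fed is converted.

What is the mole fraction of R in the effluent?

0.213

Q reacted = 0.599 × 882 = 528.3 mol/s; ν_Q = −1, so ξ = 528.3/1 = 528.3 mol/s.
Outlet amounts (n = n₀ + ν ξ):
  V: 1180 − 1(528.3) = 651.7
  Q: 882 − 1(528.3) = 353.7
  R: 0 + 1(528.3) = 528.3
  M: 0 + 1(528.3) = 528.3
  U: 420 (inert)
Total out = 2482 mol/s; y_R = 528.3 / 2482 = 0.2129.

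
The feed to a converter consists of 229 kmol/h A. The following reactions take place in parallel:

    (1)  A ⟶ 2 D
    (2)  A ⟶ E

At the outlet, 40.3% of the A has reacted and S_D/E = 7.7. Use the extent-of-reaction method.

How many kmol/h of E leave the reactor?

19 kmol/h

Conversion of A: A consumed = 0.403 × 229 = 92.29 kmol/h = 1ξ₁ + 1ξ₂.
Selectivity: 2ξ₁ / (1ξ₂) = 7.7 → ξ₁ = 3.85 ξ₂.
Substitute: (1·3.85 + 1) ξ₂ = 92.29 → ξ₂ = 19.03 kmol/h, ξ₁ = 73.26 kmol/h.
Outlet amounts (n = n₀ + Σ ν·ξ):
  A: 229 − 1(73.26) − 1(19.03) = 136.7
  D: 0 + 2(73.26) = 146.5
  E: 0 + 1(19.03) = 19.03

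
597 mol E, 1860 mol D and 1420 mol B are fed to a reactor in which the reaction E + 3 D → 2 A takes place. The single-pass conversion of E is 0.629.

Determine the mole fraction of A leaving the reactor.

E reacted = 0.629 × 597 = 375.5 mol; ν_E = −1, so ξ = 375.5/1 = 375.5 mol.
Outlet amounts (n = n₀ + ν ξ):
  E: 597 − 1(375.5) = 221.5
  D: 1860 − 3(375.5) = 733.5
  A: 0 + 2(375.5) = 751
  B: 1420 (inert)
Total out = 3126 mol; y_A = 751 / 3126 = 0.2403.

0.24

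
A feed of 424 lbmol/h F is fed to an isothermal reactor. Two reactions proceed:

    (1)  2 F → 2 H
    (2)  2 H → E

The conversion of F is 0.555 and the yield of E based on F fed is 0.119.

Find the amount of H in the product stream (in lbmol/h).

Conversion of F: F consumed = 2ξ₁ = 0.555 × 424 → ξ₁ = 117.7 lbmol/h.
Yield of E: 1ξ₂ / 424 = 0.119 → ξ₂ = 50.46 lbmol/h.
Outlet amounts (n = n₀ + Σ ν·ξ):
  F: 424 − 2(117.7) = 188.7
  H: 0 + 2(117.7) − 2(50.46) = 134.4
  E: 0 + 1(50.46) = 50.46

134 lbmol/h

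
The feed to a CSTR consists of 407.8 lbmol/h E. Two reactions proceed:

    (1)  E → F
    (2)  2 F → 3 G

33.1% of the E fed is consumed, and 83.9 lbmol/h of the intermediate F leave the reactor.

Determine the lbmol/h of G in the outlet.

Conversion of E: E consumed = 1ξ₁ = 0.331 × 407.8 → ξ₁ = 135 lbmol/h.
F balance: n_F = 0 + 1ξ₁ − 2ξ₂ = 83.9 → ξ₂ = (1·135 − 83.9)/2 = 25.54 lbmol/h.
Outlet amounts (n = n₀ + Σ ν·ξ):
  E: 407.8 − 1(135) = 272.8
  F: 0 + 1(135) − 2(25.54) = 83.9
  G: 0 + 3(25.54) = 76.62

76.6 lbmol/h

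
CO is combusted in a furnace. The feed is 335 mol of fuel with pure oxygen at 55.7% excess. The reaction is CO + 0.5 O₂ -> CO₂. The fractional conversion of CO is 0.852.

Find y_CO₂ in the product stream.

0.63

Stoichiometric O₂ = 0.5 × 335 = 167.5 mol; O₂ fed = 167.5 × 1.557 = 260.8 mol.
Fuel reacted = 0.852 × 335 → ξ = 285.4 mol.
Outlet (n = n₀ + ν ξ):
  CO: 335 − 1(285.4) = 49.58
  O₂: 260.8 − 0.5(285.4) = 118.1
  CO₂: 0 + 1(285.4) = 285.4
Total out = 453.1 mol; y_CO₂ = 285.4 / 453.1 = 0.6299.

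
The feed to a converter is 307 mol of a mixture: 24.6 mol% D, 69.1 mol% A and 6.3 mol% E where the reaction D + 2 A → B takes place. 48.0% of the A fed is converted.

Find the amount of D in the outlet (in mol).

24.6 mol

A reacted = 0.48 × 212.1 = 101.8 mol; ν_A = −2, so ξ = 101.8/2 = 50.91 mol.
Outlet amounts (n = n₀ + ν ξ):
  D: 75.52 − 1(50.91) = 24.61
  A: 212.1 − 2(50.91) = 110.3
  B: 0 + 1(50.91) = 50.91
  E: 19.34 (inert)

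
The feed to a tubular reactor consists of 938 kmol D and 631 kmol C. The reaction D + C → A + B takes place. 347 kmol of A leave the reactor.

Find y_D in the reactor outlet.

0.377

For A: n = n₀ + 1ξ → 347 = 0 + 1ξ, giving ξ = 347 kmol.
Outlet amounts (n = n₀ + ν ξ):
  D: 938 − 1(347) = 591
  C: 631 − 1(347) = 284
  A: 0 + 1(347) = 347
  B: 0 + 1(347) = 347
Total out = 1569 kmol; y_D = 591 / 1569 = 0.3767.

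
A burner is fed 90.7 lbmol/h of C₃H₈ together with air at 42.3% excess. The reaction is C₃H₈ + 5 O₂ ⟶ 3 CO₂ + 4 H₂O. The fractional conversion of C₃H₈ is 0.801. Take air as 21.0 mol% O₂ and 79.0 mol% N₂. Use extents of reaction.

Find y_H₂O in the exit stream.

Stoichiometric O₂ = 5 × 90.7 = 453.5 lbmol/h; O₂ fed = 453.5 × 1.423 = 645.3 lbmol/h.
N₂ fed = 645.3 × 79/21 = 2428 lbmol/h.
Fuel reacted = 0.801 × 90.7 → ξ = 72.65 lbmol/h.
Outlet (n = n₀ + ν ξ):
  C₃H₈: 90.7 − 1(72.65) = 18.05
  O₂: 645.3 − 5(72.65) = 282.1
  N₂: 2428 (inert)
  CO₂: 0 + 3(72.65) = 218
  H₂O: 0 + 4(72.65) = 290.6
Total out = 3236 lbmol/h; y_H₂O = 290.6 / 3236 = 0.08979.

0.0898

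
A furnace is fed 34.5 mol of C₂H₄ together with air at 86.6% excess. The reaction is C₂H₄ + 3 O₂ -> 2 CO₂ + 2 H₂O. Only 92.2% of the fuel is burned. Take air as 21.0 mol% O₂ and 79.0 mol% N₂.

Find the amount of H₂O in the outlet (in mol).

Stoichiometric O₂ = 3 × 34.5 = 103.5 mol; O₂ fed = 103.5 × 1.866 = 193.1 mol.
N₂ fed = 193.1 × 79/21 = 726.5 mol.
Fuel reacted = 0.922 × 34.5 → ξ = 31.81 mol.
Outlet (n = n₀ + ν ξ):
  C₂H₄: 34.5 − 1(31.81) = 2.691
  O₂: 193.1 − 3(31.81) = 97.7
  N₂: 726.5 (inert)
  CO₂: 0 + 2(31.81) = 63.62
  H₂O: 0 + 2(31.81) = 63.62

63.6 mol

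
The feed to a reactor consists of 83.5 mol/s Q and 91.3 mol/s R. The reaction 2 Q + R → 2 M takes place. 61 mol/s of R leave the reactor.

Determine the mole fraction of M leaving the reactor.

For R: n = n₀ − 1ξ → 61 = 91.3 − 1ξ, giving ξ = 30.3 mol/s.
Outlet amounts (n = n₀ + ν ξ):
  Q: 83.5 − 2(30.3) = 22.9
  R: 91.3 − 1(30.3) = 61
  M: 0 + 2(30.3) = 60.6
Total out = 144.5 mol/s; y_M = 60.6 / 144.5 = 0.4194.

0.419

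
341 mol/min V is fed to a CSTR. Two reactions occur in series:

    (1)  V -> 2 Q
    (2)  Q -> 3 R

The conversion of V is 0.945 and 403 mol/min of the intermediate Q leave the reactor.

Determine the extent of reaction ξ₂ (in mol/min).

ξ₂ = 241 mol/min

Conversion of V: V consumed = 1ξ₁ = 0.945 × 341 → ξ₁ = 322.2 mol/min.
Q balance: n_Q = 0 + 2ξ₁ − 1ξ₂ = 403 → ξ₂ = (2·322.2 − 403)/1 = 241.5 mol/min.
Outlet amounts (n = n₀ + Σ ν·ξ):
  V: 341 − 1(322.2) = 18.75
  Q: 0 + 2(322.2) − 1(241.5) = 403
  R: 0 + 3(241.5) = 724.5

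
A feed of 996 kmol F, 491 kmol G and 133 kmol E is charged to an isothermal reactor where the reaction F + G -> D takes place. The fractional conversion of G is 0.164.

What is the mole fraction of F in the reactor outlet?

0.595

G reacted = 0.164 × 491 = 80.52 kmol; ν_G = −1, so ξ = 80.52/1 = 80.52 kmol.
Outlet amounts (n = n₀ + ν ξ):
  F: 996 − 1(80.52) = 915.5
  G: 491 − 1(80.52) = 410.5
  D: 0 + 1(80.52) = 80.52
  E: 133 (inert)
Total out = 1539 kmol; y_F = 915.5 / 1539 = 0.5947.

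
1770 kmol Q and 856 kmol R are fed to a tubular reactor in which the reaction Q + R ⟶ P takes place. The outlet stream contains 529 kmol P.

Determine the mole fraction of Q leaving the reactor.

0.592

For P: n = n₀ + 1ξ → 529 = 0 + 1ξ, giving ξ = 529 kmol.
Outlet amounts (n = n₀ + ν ξ):
  Q: 1770 − 1(529) = 1241
  R: 856 − 1(529) = 327
  P: 0 + 1(529) = 529
Total out = 2097 kmol; y_Q = 1241 / 2097 = 0.5918.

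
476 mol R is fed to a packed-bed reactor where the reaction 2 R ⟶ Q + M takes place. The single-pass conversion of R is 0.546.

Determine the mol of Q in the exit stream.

R reacted = 0.546 × 476 = 259.9 mol; ν_R = −2, so ξ = 259.9/2 = 129.9 mol.
Outlet amounts (n = n₀ + ν ξ):
  R: 476 − 2(129.9) = 216.1
  Q: 0 + 1(129.9) = 129.9
  M: 0 + 1(129.9) = 129.9

130 mol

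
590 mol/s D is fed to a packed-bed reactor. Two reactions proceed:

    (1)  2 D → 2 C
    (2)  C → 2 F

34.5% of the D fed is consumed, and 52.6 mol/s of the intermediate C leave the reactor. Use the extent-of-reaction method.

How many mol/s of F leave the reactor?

302 mol/s

Conversion of D: D consumed = 2ξ₁ = 0.345 × 590 → ξ₁ = 101.8 mol/s.
C balance: n_C = 0 + 2ξ₁ − 1ξ₂ = 52.6 → ξ₂ = (2·101.8 − 52.6)/1 = 150.9 mol/s.
Outlet amounts (n = n₀ + Σ ν·ξ):
  D: 590 − 2(101.8) = 386.5
  C: 0 + 2(101.8) − 1(150.9) = 52.6
  F: 0 + 2(150.9) = 301.9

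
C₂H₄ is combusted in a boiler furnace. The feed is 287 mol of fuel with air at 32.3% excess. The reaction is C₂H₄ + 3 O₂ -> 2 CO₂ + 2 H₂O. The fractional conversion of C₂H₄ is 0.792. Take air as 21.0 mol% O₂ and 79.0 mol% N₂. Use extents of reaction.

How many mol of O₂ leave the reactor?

457 mol

Stoichiometric O₂ = 3 × 287 = 861 mol; O₂ fed = 861 × 1.323 = 1139 mol.
N₂ fed = 1139 × 79/21 = 4285 mol.
Fuel reacted = 0.792 × 287 → ξ = 227.3 mol.
Outlet (n = n₀ + ν ξ):
  C₂H₄: 287 − 1(227.3) = 59.7
  O₂: 1139 − 3(227.3) = 457.2
  N₂: 4285 (inert)
  CO₂: 0 + 2(227.3) = 454.6
  H₂O: 0 + 2(227.3) = 454.6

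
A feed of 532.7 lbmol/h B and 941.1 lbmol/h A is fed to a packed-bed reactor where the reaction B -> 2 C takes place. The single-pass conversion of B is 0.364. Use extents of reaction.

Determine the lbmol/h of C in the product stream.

388 lbmol/h

B reacted = 0.364 × 532.7 = 193.9 lbmol/h; ν_B = −1, so ξ = 193.9/1 = 193.9 lbmol/h.
Outlet amounts (n = n₀ + ν ξ):
  B: 532.7 − 1(193.9) = 338.8
  C: 0 + 2(193.9) = 387.8
  A: 941.1 (inert)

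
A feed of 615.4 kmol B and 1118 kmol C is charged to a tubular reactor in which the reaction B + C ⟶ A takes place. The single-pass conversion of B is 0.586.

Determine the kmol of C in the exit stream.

B reacted = 0.586 × 615.4 = 360.6 kmol; ν_B = −1, so ξ = 360.6/1 = 360.6 kmol.
Outlet amounts (n = n₀ + ν ξ):
  B: 615.4 − 1(360.6) = 254.8
  C: 1118 − 1(360.6) = 757.4
  A: 0 + 1(360.6) = 360.6

757 kmol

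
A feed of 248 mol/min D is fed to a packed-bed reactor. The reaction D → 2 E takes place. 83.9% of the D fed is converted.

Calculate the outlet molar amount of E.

D reacted = 0.839 × 248 = 208.1 mol/min; ν_D = −1, so ξ = 208.1/1 = 208.1 mol/min.
Outlet amounts (n = n₀ + ν ξ):
  D: 248 − 1(208.1) = 39.93
  E: 0 + 2(208.1) = 416.1

416 mol/min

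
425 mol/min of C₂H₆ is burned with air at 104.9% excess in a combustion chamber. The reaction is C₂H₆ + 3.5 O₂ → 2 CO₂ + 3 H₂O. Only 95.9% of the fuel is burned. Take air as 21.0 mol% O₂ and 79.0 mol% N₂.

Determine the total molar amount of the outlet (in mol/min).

15100 mol/min

Stoichiometric O₂ = 3.5 × 425 = 1488 mol/min; O₂ fed = 1488 × 2.049 = 3048 mol/min.
N₂ fed = 3048 × 79/21 = 11470 mol/min.
Fuel reacted = 0.959 × 425 → ξ = 407.6 mol/min.
Outlet (n = n₀ + ν ξ):
  C₂H₆: 425 − 1(407.6) = 17.43
  O₂: 3048 − 3.5(407.6) = 1621
  N₂: 11470 (inert)
  CO₂: 0 + 2(407.6) = 815.1
  H₂O: 0 + 3(407.6) = 1223
Total out = 17.43 + 1621 + 11470 + 815.1 + 1223 = 15140 mol/min.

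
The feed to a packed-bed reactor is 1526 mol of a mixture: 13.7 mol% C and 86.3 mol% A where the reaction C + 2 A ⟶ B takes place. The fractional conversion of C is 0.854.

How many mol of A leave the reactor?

960 mol

C reacted = 0.854 × 209.1 = 178.5 mol; ν_C = −1, so ξ = 178.5/1 = 178.5 mol.
Outlet amounts (n = n₀ + ν ξ):
  C: 209.1 − 1(178.5) = 30.52
  A: 1317 − 2(178.5) = 959.9
  B: 0 + 1(178.5) = 178.5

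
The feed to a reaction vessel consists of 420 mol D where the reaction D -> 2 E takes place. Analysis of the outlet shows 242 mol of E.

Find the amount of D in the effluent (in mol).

299 mol

For E: n = n₀ + 2ξ → 242 = 0 + 2ξ, giving ξ = 121 mol.
Outlet amounts (n = n₀ + ν ξ):
  D: 420 − 1(121) = 299
  E: 0 + 2(121) = 242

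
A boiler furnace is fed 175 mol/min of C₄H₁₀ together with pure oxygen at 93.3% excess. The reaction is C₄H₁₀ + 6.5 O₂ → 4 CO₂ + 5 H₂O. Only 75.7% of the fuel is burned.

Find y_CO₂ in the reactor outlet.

0.206

Stoichiometric O₂ = 6.5 × 175 = 1138 mol/min; O₂ fed = 1138 × 1.933 = 2199 mol/min.
Fuel reacted = 0.757 × 175 → ξ = 132.5 mol/min.
Outlet (n = n₀ + ν ξ):
  C₄H₁₀: 175 − 1(132.5) = 42.53
  O₂: 2199 − 6.5(132.5) = 1338
  CO₂: 0 + 4(132.5) = 529.9
  H₂O: 0 + 5(132.5) = 662.4
Total out = 2572 mol/min; y_CO₂ = 529.9 / 2572 = 0.206.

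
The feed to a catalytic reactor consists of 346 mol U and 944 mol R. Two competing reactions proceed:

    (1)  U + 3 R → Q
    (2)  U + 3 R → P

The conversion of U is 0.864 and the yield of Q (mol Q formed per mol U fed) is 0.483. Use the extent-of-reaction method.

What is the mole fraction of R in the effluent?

Yield of Q: 1ξ₁ / 346 = 0.483 → ξ₁ = 167.1 mol.
Conversion of U: 1ξ₁ + 1ξ₂ = 0.864 × 346 = 298.9 → ξ₂ = 131.8 mol.
Outlet amounts (n = n₀ + Σ ν·ξ):
  U: 346 − 1(167.1) − 1(131.8) = 47.06
  R: 944 − 3(167.1) − 3(131.8) = 47.17
  Q: 0 + 1(167.1) = 167.1
  P: 0 + 1(131.8) = 131.8
Total out = 393.2 mol; y_R = 47.17 / 393.2 = 0.12.

0.12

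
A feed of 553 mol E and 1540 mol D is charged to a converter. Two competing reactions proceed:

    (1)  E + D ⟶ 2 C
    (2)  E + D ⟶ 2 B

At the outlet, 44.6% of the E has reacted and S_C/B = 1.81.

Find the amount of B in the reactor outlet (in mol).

176 mol

Conversion of E: E consumed = 0.446 × 553 = 246.6 mol = 1ξ₁ + 1ξ₂.
Selectivity: 2ξ₁ / (2ξ₂) = 1.81 → ξ₁ = 1.81 ξ₂.
Substitute: (1·1.81 + 1) ξ₂ = 246.6 → ξ₂ = 87.77 mol, ξ₁ = 158.9 mol.
Outlet amounts (n = n₀ + Σ ν·ξ):
  E: 553 − 1(158.9) − 1(87.77) = 306.4
  D: 1540 − 1(158.9) − 1(87.77) = 1293
  C: 0 + 2(158.9) = 317.7
  B: 0 + 2(87.77) = 175.5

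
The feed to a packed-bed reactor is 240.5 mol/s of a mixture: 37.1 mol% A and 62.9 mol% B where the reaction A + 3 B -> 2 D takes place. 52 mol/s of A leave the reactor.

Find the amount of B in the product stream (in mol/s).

39.6 mol/s

For A: n = n₀ − 1ξ → 52 = 89.23 − 1ξ, giving ξ = 37.23 mol/s.
Outlet amounts (n = n₀ + ν ξ):
  A: 89.23 − 1(37.23) = 52
  B: 151.3 − 3(37.23) = 39.6
  D: 0 + 2(37.23) = 74.45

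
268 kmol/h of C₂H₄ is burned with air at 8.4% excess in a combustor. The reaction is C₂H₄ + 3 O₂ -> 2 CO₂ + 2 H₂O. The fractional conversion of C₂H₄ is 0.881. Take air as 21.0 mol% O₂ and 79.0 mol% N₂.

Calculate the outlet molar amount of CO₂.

472 kmol/h

Stoichiometric O₂ = 3 × 268 = 804 kmol/h; O₂ fed = 804 × 1.084 = 871.5 kmol/h.
N₂ fed = 871.5 × 79/21 = 3279 kmol/h.
Fuel reacted = 0.881 × 268 → ξ = 236.1 kmol/h.
Outlet (n = n₀ + ν ξ):
  C₂H₄: 268 − 1(236.1) = 31.89
  O₂: 871.5 − 3(236.1) = 163.2
  N₂: 3279 (inert)
  CO₂: 0 + 2(236.1) = 472.2
  H₂O: 0 + 2(236.1) = 472.2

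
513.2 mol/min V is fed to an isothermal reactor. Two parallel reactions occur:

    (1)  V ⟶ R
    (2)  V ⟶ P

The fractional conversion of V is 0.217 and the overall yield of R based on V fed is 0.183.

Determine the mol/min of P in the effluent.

17.4 mol/min

Yield of R: 1ξ₁ / 513.2 = 0.183 → ξ₁ = 93.92 mol/min.
Conversion of V: 1ξ₁ + 1ξ₂ = 0.217 × 513.2 = 111.4 → ξ₂ = 17.45 mol/min.
Outlet amounts (n = n₀ + Σ ν·ξ):
  V: 513.2 − 1(93.92) − 1(17.45) = 401.8
  R: 0 + 1(93.92) = 93.92
  P: 0 + 1(17.45) = 17.45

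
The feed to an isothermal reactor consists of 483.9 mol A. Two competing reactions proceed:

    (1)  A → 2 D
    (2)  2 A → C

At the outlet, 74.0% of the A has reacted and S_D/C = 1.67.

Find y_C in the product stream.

0.273

Conversion of A: A consumed = 0.74 × 483.9 = 358.1 mol = 1ξ₁ + 2ξ₂.
Selectivity: 2ξ₁ / (1ξ₂) = 1.67 → ξ₁ = 0.835 ξ₂.
Substitute: (1·0.835 + 2) ξ₂ = 358.1 → ξ₂ = 126.3 mol, ξ₁ = 105.5 mol.
Outlet amounts (n = n₀ + Σ ν·ξ):
  A: 483.9 − 1(105.5) − 2(126.3) = 125.8
  D: 0 + 2(105.5) = 210.9
  C: 0 + 1(126.3) = 126.3
Total out = 463.1 mol; y_C = 126.3 / 463.1 = 0.2728.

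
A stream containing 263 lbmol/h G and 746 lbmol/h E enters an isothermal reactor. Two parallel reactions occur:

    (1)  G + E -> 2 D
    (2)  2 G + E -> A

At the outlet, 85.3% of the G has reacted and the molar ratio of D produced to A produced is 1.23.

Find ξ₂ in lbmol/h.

ξ₂ = 85.8 lbmol/h

Conversion of G: G consumed = 0.853 × 263 = 224.3 lbmol/h = 1ξ₁ + 2ξ₂.
Selectivity: 2ξ₁ / (1ξ₂) = 1.23 → ξ₁ = 0.615 ξ₂.
Substitute: (1·0.615 + 2) ξ₂ = 224.3 → ξ₂ = 85.79 lbmol/h, ξ₁ = 52.76 lbmol/h.
Outlet amounts (n = n₀ + Σ ν·ξ):
  G: 263 − 1(52.76) − 2(85.79) = 38.66
  E: 746 − 1(52.76) − 1(85.79) = 607.5
  D: 0 + 2(52.76) = 105.5
  A: 0 + 1(85.79) = 85.79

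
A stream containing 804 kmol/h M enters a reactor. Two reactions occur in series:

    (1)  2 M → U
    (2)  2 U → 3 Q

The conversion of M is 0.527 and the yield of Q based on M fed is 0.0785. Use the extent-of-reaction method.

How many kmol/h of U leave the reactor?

170 kmol/h

Conversion of M: M consumed = 2ξ₁ = 0.527 × 804 → ξ₁ = 211.9 kmol/h.
Yield of Q: 3ξ₂ / 804 = 0.0785 → ξ₂ = 21.04 kmol/h.
Outlet amounts (n = n₀ + Σ ν·ξ):
  M: 804 − 2(211.9) = 380.3
  U: 0 + 1(211.9) − 2(21.04) = 169.8
  Q: 0 + 3(21.04) = 63.11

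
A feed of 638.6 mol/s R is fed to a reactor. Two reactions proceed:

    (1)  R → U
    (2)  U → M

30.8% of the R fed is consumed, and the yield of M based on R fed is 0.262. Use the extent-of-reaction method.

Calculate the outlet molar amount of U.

Conversion of R: R consumed = 1ξ₁ = 0.308 × 638.6 → ξ₁ = 196.7 mol/s.
Yield of M: 1ξ₂ / 638.6 = 0.262 → ξ₂ = 167.3 mol/s.
Outlet amounts (n = n₀ + Σ ν·ξ):
  R: 638.6 − 1(196.7) = 441.9
  U: 0 + 1(196.7) − 1(167.3) = 29.38
  M: 0 + 1(167.3) = 167.3

29.4 mol/s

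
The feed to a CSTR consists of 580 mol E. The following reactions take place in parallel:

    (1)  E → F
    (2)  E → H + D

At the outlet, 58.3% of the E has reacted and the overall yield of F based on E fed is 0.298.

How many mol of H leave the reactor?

165 mol

Yield of F: 1ξ₁ / 580 = 0.298 → ξ₁ = 172.8 mol.
Conversion of E: 1ξ₁ + 1ξ₂ = 0.583 × 580 = 338.1 → ξ₂ = 165.3 mol.
Outlet amounts (n = n₀ + Σ ν·ξ):
  E: 580 − 1(172.8) − 1(165.3) = 241.9
  F: 0 + 1(172.8) = 172.8
  H: 0 + 1(165.3) = 165.3
  D: 0 + 1(165.3) = 165.3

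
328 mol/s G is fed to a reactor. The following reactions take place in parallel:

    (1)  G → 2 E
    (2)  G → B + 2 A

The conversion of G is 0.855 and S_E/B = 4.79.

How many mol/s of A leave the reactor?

165 mol/s

Conversion of G: G consumed = 0.855 × 328 = 280.4 mol/s = 1ξ₁ + 1ξ₂.
Selectivity: 2ξ₁ / (1ξ₂) = 4.79 → ξ₁ = 2.395 ξ₂.
Substitute: (1·2.395 + 1) ξ₂ = 280.4 → ξ₂ = 82.6 mol/s, ξ₁ = 197.8 mol/s.
Outlet amounts (n = n₀ + Σ ν·ξ):
  G: 328 − 1(197.8) − 1(82.6) = 47.56
  E: 0 + 2(197.8) = 395.7
  B: 0 + 1(82.6) = 82.6
  A: 0 + 2(82.6) = 165.2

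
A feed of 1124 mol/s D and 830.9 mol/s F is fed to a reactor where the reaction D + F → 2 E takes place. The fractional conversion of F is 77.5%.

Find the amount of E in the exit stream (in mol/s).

1290 mol/s

F reacted = 0.775 × 830.9 = 643.9 mol/s; ν_F = −1, so ξ = 643.9/1 = 643.9 mol/s.
Outlet amounts (n = n₀ + ν ξ):
  D: 1124 − 1(643.9) = 480.1
  F: 830.9 − 1(643.9) = 187
  E: 0 + 2(643.9) = 1288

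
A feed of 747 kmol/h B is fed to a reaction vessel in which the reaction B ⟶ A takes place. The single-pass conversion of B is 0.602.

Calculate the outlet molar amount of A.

B reacted = 0.602 × 747 = 449.7 kmol/h; ν_B = −1, so ξ = 449.7/1 = 449.7 kmol/h.
Outlet amounts (n = n₀ + ν ξ):
  B: 747 − 1(449.7) = 297.3
  A: 0 + 1(449.7) = 449.7

450 kmol/h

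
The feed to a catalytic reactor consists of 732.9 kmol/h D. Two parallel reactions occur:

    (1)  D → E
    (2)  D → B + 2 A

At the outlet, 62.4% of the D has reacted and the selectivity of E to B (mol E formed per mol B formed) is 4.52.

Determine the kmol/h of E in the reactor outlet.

Conversion of D: D consumed = 0.624 × 732.9 = 457.3 kmol/h = 1ξ₁ + 1ξ₂.
Selectivity: 1ξ₁ / (1ξ₂) = 4.52 → ξ₁ = 4.52 ξ₂.
Substitute: (1·4.52 + 1) ξ₂ = 457.3 → ξ₂ = 82.85 kmol/h, ξ₁ = 374.5 kmol/h.
Outlet amounts (n = n₀ + Σ ν·ξ):
  D: 732.9 − 1(374.5) − 1(82.85) = 275.6
  E: 0 + 1(374.5) = 374.5
  B: 0 + 1(82.85) = 82.85
  A: 0 + 2(82.85) = 165.7

374 kmol/h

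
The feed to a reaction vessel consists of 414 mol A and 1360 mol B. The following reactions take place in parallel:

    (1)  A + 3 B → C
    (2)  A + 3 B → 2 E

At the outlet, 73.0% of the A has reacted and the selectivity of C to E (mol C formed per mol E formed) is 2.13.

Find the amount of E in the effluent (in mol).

115 mol

Conversion of A: A consumed = 0.73 × 414 = 302.2 mol = 1ξ₁ + 1ξ₂.
Selectivity: 1ξ₁ / (2ξ₂) = 2.13 → ξ₁ = 4.26 ξ₂.
Substitute: (1·4.26 + 1) ξ₂ = 302.2 → ξ₂ = 57.46 mol, ξ₁ = 244.8 mol.
Outlet amounts (n = n₀ + Σ ν·ξ):
  A: 414 − 1(244.8) − 1(57.46) = 111.8
  B: 1360 − 3(244.8) − 3(57.46) = 453.3
  C: 0 + 1(244.8) = 244.8
  E: 0 + 2(57.46) = 114.9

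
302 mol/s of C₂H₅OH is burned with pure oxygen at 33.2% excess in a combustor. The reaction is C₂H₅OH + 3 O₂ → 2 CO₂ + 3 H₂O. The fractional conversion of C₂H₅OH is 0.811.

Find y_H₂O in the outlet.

Stoichiometric O₂ = 3 × 302 = 906 mol/s; O₂ fed = 906 × 1.332 = 1207 mol/s.
Fuel reacted = 0.811 × 302 → ξ = 244.9 mol/s.
Outlet (n = n₀ + ν ξ):
  C₂H₅OH: 302 − 1(244.9) = 57.08
  O₂: 1207 − 3(244.9) = 472
  CO₂: 0 + 2(244.9) = 489.8
  H₂O: 0 + 3(244.9) = 734.8
Total out = 1754 mol/s; y_H₂O = 734.8 / 1754 = 0.419.

0.419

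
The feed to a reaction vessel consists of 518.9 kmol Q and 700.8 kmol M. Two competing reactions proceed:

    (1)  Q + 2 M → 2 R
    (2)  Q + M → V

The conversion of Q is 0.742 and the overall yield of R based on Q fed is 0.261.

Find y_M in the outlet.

Yield of R: 2ξ₁ / 518.9 = 0.261 → ξ₁ = 67.72 kmol.
Conversion of Q: 1ξ₁ + 1ξ₂ = 0.742 × 518.9 = 385 → ξ₂ = 317.3 kmol.
Outlet amounts (n = n₀ + Σ ν·ξ):
  Q: 518.9 − 1(67.72) − 1(317.3) = 133.9
  M: 700.8 − 2(67.72) − 1(317.3) = 248.1
  R: 0 + 2(67.72) = 135.4
  V: 0 + 1(317.3) = 317.3
Total out = 834.7 kmol; y_M = 248.1 / 834.7 = 0.2972.

0.297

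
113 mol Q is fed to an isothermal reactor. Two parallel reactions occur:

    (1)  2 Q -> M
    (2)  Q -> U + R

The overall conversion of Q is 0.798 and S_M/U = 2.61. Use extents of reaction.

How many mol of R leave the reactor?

Conversion of Q: Q consumed = 0.798 × 113 = 90.17 mol = 2ξ₁ + 1ξ₂.
Selectivity: 1ξ₁ / (1ξ₂) = 2.61 → ξ₁ = 2.61 ξ₂.
Substitute: (2·2.61 + 1) ξ₂ = 90.17 → ξ₂ = 14.5 mol, ξ₁ = 37.84 mol.
Outlet amounts (n = n₀ + Σ ν·ξ):
  Q: 113 − 2(37.84) − 1(14.5) = 22.83
  M: 0 + 1(37.84) = 37.84
  U: 0 + 1(14.5) = 14.5
  R: 0 + 1(14.5) = 14.5

14.5 mol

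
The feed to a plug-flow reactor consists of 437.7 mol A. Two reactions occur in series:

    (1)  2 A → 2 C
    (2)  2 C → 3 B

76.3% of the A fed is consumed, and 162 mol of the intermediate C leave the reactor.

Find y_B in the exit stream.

0.493

Conversion of A: A consumed = 2ξ₁ = 0.763 × 437.7 → ξ₁ = 167 mol.
C balance: n_C = 0 + 2ξ₁ − 2ξ₂ = 162 → ξ₂ = (2·167 − 162)/2 = 85.98 mol.
Outlet amounts (n = n₀ + Σ ν·ξ):
  A: 437.7 − 2(167) = 103.7
  C: 0 + 2(167) − 2(85.98) = 162
  B: 0 + 3(85.98) = 257.9
Total out = 523.7 mol; y_B = 257.9 / 523.7 = 0.4926.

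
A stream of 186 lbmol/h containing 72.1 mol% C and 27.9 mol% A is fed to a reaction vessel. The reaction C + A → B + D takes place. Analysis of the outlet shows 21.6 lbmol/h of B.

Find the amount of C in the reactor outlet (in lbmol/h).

113 lbmol/h

For B: n = n₀ + 1ξ → 21.6 = 0 + 1ξ, giving ξ = 21.6 lbmol/h.
Outlet amounts (n = n₀ + ν ξ):
  C: 134.1 − 1(21.6) = 112.5
  A: 51.89 − 1(21.6) = 30.29
  B: 0 + 1(21.6) = 21.6
  D: 0 + 1(21.6) = 21.6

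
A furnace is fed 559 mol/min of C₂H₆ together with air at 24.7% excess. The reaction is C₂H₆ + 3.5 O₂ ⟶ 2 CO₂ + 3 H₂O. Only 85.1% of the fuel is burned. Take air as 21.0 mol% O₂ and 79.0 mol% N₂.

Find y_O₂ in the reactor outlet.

Stoichiometric O₂ = 3.5 × 559 = 1956 mol/min; O₂ fed = 1956 × 1.247 = 2440 mol/min.
N₂ fed = 2440 × 79/21 = 9178 mol/min.
Fuel reacted = 0.851 × 559 → ξ = 475.7 mol/min.
Outlet (n = n₀ + ν ξ):
  C₂H₆: 559 − 1(475.7) = 83.29
  O₂: 2440 − 3.5(475.7) = 774.8
  N₂: 9178 (inert)
  CO₂: 0 + 2(475.7) = 951.4
  H₂O: 0 + 3(475.7) = 1427
Total out = 12410 mol/min; y_O₂ = 774.8 / 12410 = 0.06241.

0.0624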